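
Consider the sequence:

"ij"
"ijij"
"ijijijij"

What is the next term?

Each string is two copies of the previous one concatenated.
One more doubling of ijijijij gives the answer.

ijijijijijijijij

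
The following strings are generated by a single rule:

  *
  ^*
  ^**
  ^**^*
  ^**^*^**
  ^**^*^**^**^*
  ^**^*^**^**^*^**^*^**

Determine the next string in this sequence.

This is a Fibonacci-style word recurrence s(k) = s(k−1)·s(k−2): e.g. ^*·* = ^**.
The next term joins ^**^*^**^**^*^**^*^** and ^**^*^**^**^*.

^**^*^**^**^*^**^*^**^**^*^**^**^*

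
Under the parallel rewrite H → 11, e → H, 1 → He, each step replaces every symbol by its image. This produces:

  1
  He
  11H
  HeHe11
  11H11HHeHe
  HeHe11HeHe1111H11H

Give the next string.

11H11HHeHe11H11HHeHeHeHe11HeHe11

φ(HeHe11HeHe1111H11H) expands symbol-by-symbol to 11 H 11 H He He 11 H 11 H He He He He 11 He He 11; joining the 18 pieces gives the next term.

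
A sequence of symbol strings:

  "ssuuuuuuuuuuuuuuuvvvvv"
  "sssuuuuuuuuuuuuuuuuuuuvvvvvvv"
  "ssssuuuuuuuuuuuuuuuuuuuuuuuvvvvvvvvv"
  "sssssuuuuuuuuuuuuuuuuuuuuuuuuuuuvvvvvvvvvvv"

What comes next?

ssssssuuuuuuuuuuuuuuuuuuuuuuuuuuuuuuuvvvvvvvvvvvvv

Reading off run lengths: s runs 2, 3, 4, 5; u runs 15, 19, 23, 27; v runs 5, 7, 9, 11 — each is linear in n, where the shown terms are n = 3, 4, 5, 6.
At n = 7 the blocks have lengths 6, 31, 13.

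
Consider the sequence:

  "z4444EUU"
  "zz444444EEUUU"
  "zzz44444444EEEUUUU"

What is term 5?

Reading off run lengths: z runs 1, 2, 3; 4 runs 4, 6, 8; E runs 1, 2, 3; U runs 2, 3, 4 — each is linear in n (n = 1, 2, …).
For term 5, n = 5, so the run lengths are 5, 12, 5, 6.

zzzzz444444444444EEEEEUUUUUU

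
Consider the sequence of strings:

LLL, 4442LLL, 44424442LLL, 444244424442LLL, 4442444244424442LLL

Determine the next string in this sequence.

Every step adds 4442 at the front: s(k+1) = 4442·s(k).
So the next term is 4442·4442444244424442LLL.

44424442444244424442LLL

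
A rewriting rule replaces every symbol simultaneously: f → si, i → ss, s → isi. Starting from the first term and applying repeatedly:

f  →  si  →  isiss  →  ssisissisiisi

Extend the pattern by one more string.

isiisissisissisiisissisissssisiss

φ(ssisissisiisi) expands symbol-by-symbol to isi isi ss isi ss isi isi ss isi ss ss isi ss; joining the 13 pieces gives the next term.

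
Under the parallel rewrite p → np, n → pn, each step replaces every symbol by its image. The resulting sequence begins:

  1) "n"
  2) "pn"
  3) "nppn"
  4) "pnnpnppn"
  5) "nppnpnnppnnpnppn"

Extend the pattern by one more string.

Rewriting the 16 symbols of nppnpnnppnnpnppn one by one yields pn np np pn np pn pn np np pn pn np pn np np pn; concatenated:

pnnpnppnnppnpnnpnppnpnnppnnpnppn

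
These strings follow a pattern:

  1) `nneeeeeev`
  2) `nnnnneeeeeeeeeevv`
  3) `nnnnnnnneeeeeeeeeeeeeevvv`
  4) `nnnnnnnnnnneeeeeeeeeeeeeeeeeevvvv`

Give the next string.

Term n consists of 3n-1 n's, followed by 4n+2 e's, followed by n v's (n = 1, 2, …).
Setting n = 5 gives 14, 22, 5 characters in each block.

nnnnnnnnnnnnnneeeeeeeeeeeeeeeeeeeeeevvvvv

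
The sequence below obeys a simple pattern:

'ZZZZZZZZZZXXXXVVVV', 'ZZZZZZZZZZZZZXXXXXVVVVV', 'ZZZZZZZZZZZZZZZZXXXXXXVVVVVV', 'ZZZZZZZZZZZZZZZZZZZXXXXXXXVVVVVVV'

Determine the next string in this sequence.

ZZZZZZZZZZZZZZZZZZZZZZXXXXXXXXVVVVVVVV

The n-th term is 3n+1 Z's then n+1 X's then n+1 V's, where the shown terms are n = 3, 4, 5, 6.
At n = 7 the blocks have lengths 22, 8, 8.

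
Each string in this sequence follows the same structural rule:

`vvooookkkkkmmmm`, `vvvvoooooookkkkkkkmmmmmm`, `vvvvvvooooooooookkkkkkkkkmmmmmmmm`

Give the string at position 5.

The n-th term is 2n v's then 3n+1 o's then 2n+3 k's then 2n+2 m's (n = 1, 2, …).
For term 5, n = 5, so the run lengths are 10, 16, 13, 12.

vvvvvvvvvvooooooooooooooookkkkkkkkkkkkkmmmmmmmmmmmm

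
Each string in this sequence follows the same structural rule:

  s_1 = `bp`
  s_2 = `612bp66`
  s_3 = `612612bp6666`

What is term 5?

612612612612bp66666666

Each term wraps the previous one in 612 on the left and 66 on the right.
From 612612bp6666, 2 further steps: 612612bp6666 → 612612612bp666666 → (answer).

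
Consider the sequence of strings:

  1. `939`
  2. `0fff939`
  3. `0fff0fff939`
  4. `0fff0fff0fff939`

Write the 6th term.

0fff0fff0fff0fff0fff939

The strings grow by a fixed prefix 0fff each time.
From 0fff0fff0fff939, 2 further steps: 0fff0fff0fff939 → 0fff0fff0fff0fff939 → (answer).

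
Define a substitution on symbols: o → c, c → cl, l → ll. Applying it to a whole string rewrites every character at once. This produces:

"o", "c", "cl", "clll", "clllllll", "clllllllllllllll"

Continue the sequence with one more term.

Rewriting the 16 symbols of clllllllllllllll one by one yields cl ll ll ll ll ll ll ll ll ll ll ll ll ll ll ll; concatenated:

clllllllllllllllllllllllllllllll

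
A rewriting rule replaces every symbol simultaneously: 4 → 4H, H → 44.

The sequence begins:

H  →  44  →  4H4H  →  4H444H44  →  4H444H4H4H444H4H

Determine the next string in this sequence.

4H444H4H4H444H444H444H4H4H444H44

Applying the rule to each of the 16 symbols of 4H444H4H4H444H4H gives the pieces 4H 44 4H 4H 4H 44 4H 44 4H 44 4H 4H 4H 44 4H 44, which concatenate to the answer.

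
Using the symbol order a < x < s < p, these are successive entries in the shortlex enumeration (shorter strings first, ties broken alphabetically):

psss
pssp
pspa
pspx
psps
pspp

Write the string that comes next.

Treat pspp as a base-4 numeral over the given alphabet and add one, carrying through any trailing p's.

ppaa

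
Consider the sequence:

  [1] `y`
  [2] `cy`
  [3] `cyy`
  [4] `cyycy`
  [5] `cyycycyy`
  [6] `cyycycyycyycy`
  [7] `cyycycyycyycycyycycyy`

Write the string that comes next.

cyycycyycyycycyycycyycyycycyycyycy

Each term (from the third on) is the previous term followed by the one before it: term 3 = cy·y = cyy.
So term 8 is cyycycyycyycycyycycyy·cyycycyycyycy.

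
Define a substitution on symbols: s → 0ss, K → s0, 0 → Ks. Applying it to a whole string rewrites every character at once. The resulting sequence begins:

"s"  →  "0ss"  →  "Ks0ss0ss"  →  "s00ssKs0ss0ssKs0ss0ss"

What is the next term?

Applying the rule to each of the 21 symbols of s00ssKs0ss0ssKs0ss0ss gives the pieces 0ss Ks Ks 0ss 0ss s0 0ss Ks 0ss 0ss Ks 0ss 0ss s0 0ss Ks 0ss 0ss Ks 0ss 0ss, which concatenate to the answer.

0ssKsKs0ss0sss00ssKs0ss0ssKs0ss0sss00ssKs0ss0ssKs0ss0ss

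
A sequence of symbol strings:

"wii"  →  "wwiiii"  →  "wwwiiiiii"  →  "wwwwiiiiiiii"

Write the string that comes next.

The n-th term is n w's then 2n i's (n = 1, 2, …).
For the next term, n = 5, so the run lengths are 5, 10.

wwwwwiiiiiiiiii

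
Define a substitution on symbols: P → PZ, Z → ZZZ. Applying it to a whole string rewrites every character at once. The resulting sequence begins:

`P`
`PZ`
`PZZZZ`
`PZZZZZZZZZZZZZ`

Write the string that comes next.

φ(PZZZZZZZZZZZZZ) expands symbol-by-symbol to PZ ZZZ ZZZ ZZZ ZZZ ZZZ ZZZ ZZZ ZZZ ZZZ ZZZ ZZZ ZZZ ZZZ; joining the 14 pieces gives the next term.

PZZZZZZZZZZZZZZZZZZZZZZZZZZZZZZZZZZZZZZZZ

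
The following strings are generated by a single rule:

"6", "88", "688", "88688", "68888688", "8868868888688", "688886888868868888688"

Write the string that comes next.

8868868888688688886888868868888688

This is a Fibonacci-style word recurrence s(k) = s(k−2)·s(k−1): e.g. 6·88 = 688.
Continuing: 8868868888688 · 688886888868868888688 gives term 8.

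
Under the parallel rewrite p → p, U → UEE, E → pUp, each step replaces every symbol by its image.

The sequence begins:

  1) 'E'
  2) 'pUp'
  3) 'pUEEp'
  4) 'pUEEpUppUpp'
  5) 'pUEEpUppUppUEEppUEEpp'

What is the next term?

Replace each of the 21 characters of pUEEpUppUppUEEppUEEpp in place — p UEE pUp pUp p UEE p p UEE p p UEE pUp pUp p p UEE pUp pUp p p — and concatenate.

pUEEpUppUppUEEppUEEppUEEpUppUpppUEEpUppUppp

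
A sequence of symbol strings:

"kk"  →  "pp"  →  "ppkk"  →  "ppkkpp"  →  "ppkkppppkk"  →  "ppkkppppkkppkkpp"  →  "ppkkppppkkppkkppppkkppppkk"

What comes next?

ppkkppppkkppkkppppkkppppkkppkkppppkkppkkpp

This is a Fibonacci-style word recurrence s(k) = s(k−1)·s(k−2): e.g. pp·kk = ppkk.
The next term joins ppkkppppkkppkkppppkkppppkk and ppkkppppkkppkkpp.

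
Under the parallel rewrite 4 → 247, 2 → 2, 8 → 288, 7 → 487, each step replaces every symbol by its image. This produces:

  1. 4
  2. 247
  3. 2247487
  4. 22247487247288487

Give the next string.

φ(22247487247288487) expands symbol-by-symbol to 2 2 2 247 487 247 288 487 2 247 487 2 288 288 247 288 487; joining the 17 pieces gives the next term.

22224748724728848722474872288288247288487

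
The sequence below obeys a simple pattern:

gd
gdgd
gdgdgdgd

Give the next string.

s(k+1) = s(k)·s(k) — each term doubles the last.
So the next term is two copies of gdgdgdgd.

gdgdgdgdgdgdgdgd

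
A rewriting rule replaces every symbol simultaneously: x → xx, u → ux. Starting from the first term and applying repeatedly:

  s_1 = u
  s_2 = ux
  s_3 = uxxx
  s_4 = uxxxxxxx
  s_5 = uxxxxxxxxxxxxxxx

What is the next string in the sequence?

Applying the rule to each of the 16 symbols of uxxxxxxxxxxxxxxx gives the pieces ux xx xx xx xx xx xx xx xx xx xx xx xx xx xx xx, which concatenate to the answer.

uxxxxxxxxxxxxxxxxxxxxxxxxxxxxxxx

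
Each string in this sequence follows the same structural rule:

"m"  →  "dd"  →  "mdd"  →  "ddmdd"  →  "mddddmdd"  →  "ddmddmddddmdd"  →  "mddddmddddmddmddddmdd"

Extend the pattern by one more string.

This is a Fibonacci-style word recurrence s(k) = s(k−2)·s(k−1): e.g. m·dd = mdd.
The next term joins ddmddmddddmdd and mddddmddddmddmddddmdd.

ddmddmddddmddmddddmddddmddmddddmdd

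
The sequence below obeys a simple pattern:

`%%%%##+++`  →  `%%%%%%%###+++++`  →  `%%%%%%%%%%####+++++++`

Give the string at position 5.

%%%%%%%%%%%%%%%%######+++++++++++

Reading off run lengths: % runs 4, 7, 10; # runs 2, 3, 4; + runs 3, 5, 7 — each is linear in n (n = 1, 2, …).
Setting n = 5 gives 16, 6, 11 characters in each block.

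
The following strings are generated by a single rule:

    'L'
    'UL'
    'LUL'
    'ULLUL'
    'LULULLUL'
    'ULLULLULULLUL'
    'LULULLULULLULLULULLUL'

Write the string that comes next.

ULLULLULULLULLULULLULULLULLULULLUL

From term 3 onward, concatenate the second-to-last term with the last: L·UL = LUL, UL·LUL = ULLUL, …
The next term joins ULLULLULULLUL and LULULLULULLULLULULLUL.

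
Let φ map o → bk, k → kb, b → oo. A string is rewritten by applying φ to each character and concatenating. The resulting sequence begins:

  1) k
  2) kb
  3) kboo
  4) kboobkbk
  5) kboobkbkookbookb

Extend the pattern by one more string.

Rewriting the 16 symbols of kboobkbkookbookb one by one yields kb oo bk bk oo kb oo kb bk bk kb oo bk bk kb oo; concatenated:

kboobkbkookbookbbkbkkboobkbkkboo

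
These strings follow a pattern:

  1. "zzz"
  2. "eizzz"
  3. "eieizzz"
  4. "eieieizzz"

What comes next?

The strings grow by a fixed prefix ei each time.
One more step from eieieizzz gives the answer.

eieieieizzz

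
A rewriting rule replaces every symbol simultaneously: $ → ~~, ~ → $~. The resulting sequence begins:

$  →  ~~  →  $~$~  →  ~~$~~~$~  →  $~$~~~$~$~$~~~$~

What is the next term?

~~$~~~$~$~$~~~$~~~$~~~$~$~$~~~$~

Replace each of the 16 characters of $~$~~~$~$~$~~~$~ in place — ~~ $~ ~~ $~ $~ $~ ~~ $~ ~~ $~ ~~ $~ $~ $~ ~~ $~ — and concatenate.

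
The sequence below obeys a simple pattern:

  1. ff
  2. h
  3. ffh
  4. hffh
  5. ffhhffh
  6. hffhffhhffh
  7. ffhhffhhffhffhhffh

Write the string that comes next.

From term 3 onward, concatenate the second-to-last term with the last: ff·h = ffh, h·ffh = hffh, …
So term 8 is hffhffhhffh·ffhhffhhffhffhhffh.

hffhffhhffhffhhffhhffhffhhffh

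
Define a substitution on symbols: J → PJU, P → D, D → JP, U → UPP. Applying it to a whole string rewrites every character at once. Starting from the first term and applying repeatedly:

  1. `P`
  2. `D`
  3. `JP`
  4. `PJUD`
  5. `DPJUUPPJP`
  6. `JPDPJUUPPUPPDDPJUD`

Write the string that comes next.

φ(JPDPJUUPPUPPDDPJUD) expands symbol-by-symbol to PJU D JP D PJU UPP UPP D D UPP D D JP JP D PJU UPP JP; joining the 18 pieces gives the next term.

PJUDJPDPJUUPPUPPDDUPPDDJPJPDPJUUPPJP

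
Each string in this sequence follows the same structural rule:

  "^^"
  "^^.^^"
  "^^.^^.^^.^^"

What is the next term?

s(k+1) = s(k)·.·s(k) — each term doubles the last with '.' between the halves.
Doubling ^^.^^.^^.^^ with '.' between the halves:

^^.^^.^^.^^.^^.^^.^^.^^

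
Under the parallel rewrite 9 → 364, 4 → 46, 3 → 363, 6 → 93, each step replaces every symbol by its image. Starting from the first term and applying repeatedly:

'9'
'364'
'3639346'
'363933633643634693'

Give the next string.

Rewriting the 18 symbols of 363933633643634693 one by one yields 363 93 363 364 363 363 93 363 363 93 46 363 93 363 46 93 364 363; concatenated:

36393363364363363933633639346363933634693364363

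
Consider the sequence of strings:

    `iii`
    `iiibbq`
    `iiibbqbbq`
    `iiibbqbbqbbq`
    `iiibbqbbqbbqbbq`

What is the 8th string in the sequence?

iiibbqbbqbbqbbqbbqbbqbbq

Each term is the previous one with bbq appended.
From iiibbqbbqbbqbbq, 3 further steps: iiibbqbbqbbqbbq → iiibbqbbqbbqbbqbbq → iiibbqbbqbbqbbqbbqbbq → (answer).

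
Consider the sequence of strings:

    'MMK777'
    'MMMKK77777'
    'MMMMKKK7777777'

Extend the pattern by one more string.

MMMMMKKKK777777777

Each string has the form M^{n+1} K^{n} 7^{2n+1} (n = 1, 2, …).
At n = 4 the blocks have lengths 5, 4, 9.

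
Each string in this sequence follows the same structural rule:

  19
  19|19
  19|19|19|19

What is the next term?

s(k+1) = s(k)·|·s(k) — each term doubles the last with '|' between the halves.
One more doubling of 19|19|19|19 gives the answer.

19|19|19|19|19|19|19|19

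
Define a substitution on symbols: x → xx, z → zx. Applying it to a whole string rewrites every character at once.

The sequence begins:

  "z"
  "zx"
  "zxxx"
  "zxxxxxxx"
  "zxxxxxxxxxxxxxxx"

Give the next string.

Applying the rule to each of the 16 symbols of zxxxxxxxxxxxxxxx gives the pieces zx xx xx xx xx xx xx xx xx xx xx xx xx xx xx xx, which concatenate to the answer.

zxxxxxxxxxxxxxxxxxxxxxxxxxxxxxxx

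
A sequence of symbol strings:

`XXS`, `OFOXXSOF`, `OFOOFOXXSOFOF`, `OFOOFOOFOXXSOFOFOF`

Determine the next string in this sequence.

Each term wraps the previous one in OFO on the left and OF on the right.
So the next term is OFO·OFOOFOOFOXXSOFOFOF·OF.

OFOOFOOFOOFOXXSOFOFOFOF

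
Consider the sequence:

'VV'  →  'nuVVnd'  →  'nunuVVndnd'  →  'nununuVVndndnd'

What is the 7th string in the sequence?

nunununununuVVndndndndndnd

s(k+1) = nu·s(k)·nd, so each term gains nu as a prefix and nd as a suffix.
From nununuVVndndnd, 3 further steps: nununuVVndndnd → nunununuVVndndndnd → nununununuVVndndndndnd → (answer).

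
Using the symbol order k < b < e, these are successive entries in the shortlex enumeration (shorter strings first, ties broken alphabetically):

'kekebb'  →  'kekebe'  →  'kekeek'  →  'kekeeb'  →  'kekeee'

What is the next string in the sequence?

Find the rightmost character of kekeee below e, bump it to the next letter, and reset everything to its right to k.

kebkkk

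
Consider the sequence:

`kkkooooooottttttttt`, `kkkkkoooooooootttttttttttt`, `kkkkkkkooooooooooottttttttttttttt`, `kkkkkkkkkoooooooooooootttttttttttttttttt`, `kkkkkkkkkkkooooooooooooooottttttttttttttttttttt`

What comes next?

Term n consists of 2n-1 k's, followed by 2n+3 o's, followed by 3n+3 t's, where the shown terms are n = 2, 3, 4, 5, 6.
Setting n = 7 gives 13, 17, 24 characters in each block.

kkkkkkkkkkkkkoooooooooooooooootttttttttttttttttttttttt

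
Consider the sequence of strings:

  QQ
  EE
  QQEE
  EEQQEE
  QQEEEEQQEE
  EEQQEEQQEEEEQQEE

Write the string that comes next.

From term 3 onward, concatenate the second-to-last term with the last: QQ·EE = QQEE, EE·QQEE = EEQQEE, …
The next term joins QQEEEEQQEE and EEQQEEQQEEEEQQEE.

QQEEEEQQEEEEQQEEQQEEEEQQEE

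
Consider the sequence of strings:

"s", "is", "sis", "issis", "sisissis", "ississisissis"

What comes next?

sisissisississisissis

This is a Fibonacci-style word recurrence s(k) = s(k−2)·s(k−1): e.g. s·is = sis.
The next term joins sisissis and ississisissis.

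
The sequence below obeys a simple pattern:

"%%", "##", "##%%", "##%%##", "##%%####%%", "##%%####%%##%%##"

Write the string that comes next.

Each term (from the third on) is the previous term followed by the one before it: term 3 = ##·%% = ##%%.
Continuing: ##%%####%%##%%## · ##%%####%% gives term 7.

##%%####%%##%%####%%####%%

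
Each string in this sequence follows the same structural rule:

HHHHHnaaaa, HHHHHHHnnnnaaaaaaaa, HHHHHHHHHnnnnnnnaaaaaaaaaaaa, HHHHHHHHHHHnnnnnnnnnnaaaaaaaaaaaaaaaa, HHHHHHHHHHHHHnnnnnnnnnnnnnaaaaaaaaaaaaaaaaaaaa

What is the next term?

Each string has the form H^{2n+3} n^{3n-2} a^{4n} (n = 1, 2, …).
For the next term, n = 6, so the run lengths are 15, 16, 24.

HHHHHHHHHHHHHHHnnnnnnnnnnnnnnnnaaaaaaaaaaaaaaaaaaaaaaaa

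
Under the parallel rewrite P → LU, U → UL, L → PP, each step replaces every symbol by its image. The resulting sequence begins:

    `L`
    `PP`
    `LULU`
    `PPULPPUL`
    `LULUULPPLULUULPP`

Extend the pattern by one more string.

PPULPPULULPPLULUPPULPPULULPPLULU

Replace each of the 16 characters of LULUULPPLULUULPP in place — PP UL PP UL UL PP LU LU PP UL PP UL UL PP LU LU — and concatenate.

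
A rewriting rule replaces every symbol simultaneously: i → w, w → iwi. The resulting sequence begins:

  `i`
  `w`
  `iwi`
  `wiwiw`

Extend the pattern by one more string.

Rewriting each symbol of wiwiw: w→iwi, i→w, w→iwi, i→w, w→iwi, which concatenates to iwi w iwi w iwi.

iwiwiwiwiwi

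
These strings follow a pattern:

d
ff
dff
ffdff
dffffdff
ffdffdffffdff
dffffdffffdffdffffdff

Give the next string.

ffdffdffffdffdffffdffffdffdffffdff

Each term (from the third on) is the two preceding terms concatenated in order: term 3 = d·ff = dff.
So term 8 is ffdffdffffdff·dffffdffffdffdffffdff.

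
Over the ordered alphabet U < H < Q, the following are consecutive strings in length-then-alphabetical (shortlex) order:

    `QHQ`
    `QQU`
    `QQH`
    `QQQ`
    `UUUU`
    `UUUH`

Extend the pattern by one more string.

Treat UUUH as a base-3 numeral over the given alphabet and add one, carrying through any trailing Q's.

UUUQ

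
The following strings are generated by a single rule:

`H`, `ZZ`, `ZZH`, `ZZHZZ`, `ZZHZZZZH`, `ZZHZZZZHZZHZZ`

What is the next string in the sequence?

From term 3 onward, concatenate the last term with the second-to-last: ZZ·H = ZZH, ZZH·ZZ = ZZHZZ, …
Continuing: ZZHZZZZHZZHZZ · ZZHZZZZH gives term 7.

ZZHZZZZHZZHZZZZHZZZZH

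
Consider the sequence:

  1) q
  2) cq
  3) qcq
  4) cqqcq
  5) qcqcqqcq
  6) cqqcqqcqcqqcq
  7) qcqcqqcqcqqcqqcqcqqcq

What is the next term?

Each term (from the third on) is the two preceding terms concatenated in order: term 3 = q·cq = qcq.
So term 8 is cqqcqqcqcqqcq·qcqcqqcqcqqcqqcqcqqcq.

cqqcqqcqcqqcqqcqcqqcqcqqcqqcqcqqcq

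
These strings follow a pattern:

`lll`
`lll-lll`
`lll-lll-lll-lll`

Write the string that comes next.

s(k+1) = s(k)·-·s(k) — each term doubles the last with '-' between the halves.
Doubling lll-lll-lll-lll with '-' between the halves:

lll-lll-lll-lll-lll-lll-lll-lll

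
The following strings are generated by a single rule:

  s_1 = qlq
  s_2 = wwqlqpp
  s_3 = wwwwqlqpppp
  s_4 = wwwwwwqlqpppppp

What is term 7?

wwwwwwwwwwwwqlqpppppppppppp

Each term wraps the previous one in ww on the left and pp on the right.
From wwwwwwqlqpppppp, 3 further steps: wwwwwwqlqpppppp → wwwwwwwwqlqpppppppp → wwwwwwwwwwqlqpppppppppp → (answer).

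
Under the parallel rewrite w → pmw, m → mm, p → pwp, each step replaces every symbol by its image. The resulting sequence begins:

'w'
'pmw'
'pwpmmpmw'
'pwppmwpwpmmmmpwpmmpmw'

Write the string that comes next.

Applying the rule to each of the 21 symbols of pwppmwpwpmmmmpwpmmpmw gives the pieces pwp pmw pwp pwp mm pmw pwp pmw pwp mm mm mm mm pwp pmw pwp mm mm pwp mm pmw, which concatenate to the answer.

pwppmwpwppwpmmpmwpwppmwpwpmmmmmmmmpwppmwpwpmmmmpwpmmpmw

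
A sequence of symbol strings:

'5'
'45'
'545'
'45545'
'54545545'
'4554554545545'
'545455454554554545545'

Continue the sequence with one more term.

4554554545545545455454554554545545

This is a Fibonacci-style word recurrence s(k) = s(k−2)·s(k−1): e.g. 5·45 = 545.
So term 8 is 4554554545545·545455454554554545545.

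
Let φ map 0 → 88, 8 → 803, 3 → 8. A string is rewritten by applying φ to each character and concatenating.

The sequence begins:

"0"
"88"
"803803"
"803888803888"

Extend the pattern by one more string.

Expanding 803888803888: 8→803, 0→88, 3→8, 8→803, 8→803, 8→803, 8→803, 0→88, 3→8, 8→803, 8→803, 8→803. Concatenated: 803 88 8 803 803 803 803 88 8 803 803 803.

803888803803803803888803803803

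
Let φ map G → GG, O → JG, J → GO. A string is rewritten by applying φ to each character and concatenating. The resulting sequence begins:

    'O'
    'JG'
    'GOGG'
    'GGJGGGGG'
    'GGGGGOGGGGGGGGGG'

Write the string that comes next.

GGGGGGGGGGJGGGGGGGGGGGGGGGGGGGGG

Replace each of the 16 characters of GGGGGOGGGGGGGGGG in place — GG GG GG GG GG JG GG GG GG GG GG GG GG GG GG GG — and concatenate.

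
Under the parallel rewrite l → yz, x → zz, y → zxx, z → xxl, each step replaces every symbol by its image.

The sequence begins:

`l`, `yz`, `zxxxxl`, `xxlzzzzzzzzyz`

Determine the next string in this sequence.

Rewriting the 13 symbols of xxlzzzzzzzzyz one by one yields zz zz yz xxl xxl xxl xxl xxl xxl xxl xxl zxx xxl; concatenated:

zzzzyzxxlxxlxxlxxlxxlxxlxxlxxlzxxxxl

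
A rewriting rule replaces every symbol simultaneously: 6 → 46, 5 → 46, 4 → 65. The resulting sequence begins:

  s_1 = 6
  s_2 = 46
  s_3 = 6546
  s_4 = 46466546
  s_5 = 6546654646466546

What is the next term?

46466546464665466546654646466546

Applying the rule to each of the 16 symbols of 6546654646466546 gives the pieces 46 46 65 46 46 46 65 46 65 46 65 46 46 46 65 46, which concatenate to the answer.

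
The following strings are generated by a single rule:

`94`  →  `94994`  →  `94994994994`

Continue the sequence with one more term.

s(k+1) = s(k)·9·s(k) — each term doubles the last with '9' between the halves.
Doubling 94994994994 with '9' between the halves:

94994994994994994994994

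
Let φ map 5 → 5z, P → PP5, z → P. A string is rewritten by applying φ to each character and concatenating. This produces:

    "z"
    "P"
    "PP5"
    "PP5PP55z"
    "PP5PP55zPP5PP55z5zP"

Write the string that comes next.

Rewriting the 19 symbols of PP5PP55zPP5PP55z5zP one by one yields PP5 PP5 5z PP5 PP5 5z 5z P PP5 PP5 5z PP5 PP5 5z 5z P 5z P PP5; concatenated:

PP5PP55zPP5PP55z5zPPP5PP55zPP5PP55z5zP5zPPP5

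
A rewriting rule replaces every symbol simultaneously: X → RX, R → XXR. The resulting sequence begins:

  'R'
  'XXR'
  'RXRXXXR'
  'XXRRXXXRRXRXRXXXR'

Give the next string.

RXRXXXRXXRRXRXRXXXRXXRRXXXRRXXXRRXRXRXXXR

Applying the rule to each of the 17 symbols of XXRRXXXRRXRXRXXXR gives the pieces RX RX XXR XXR RX RX RX XXR XXR RX XXR RX XXR RX RX RX XXR, which concatenate to the answer.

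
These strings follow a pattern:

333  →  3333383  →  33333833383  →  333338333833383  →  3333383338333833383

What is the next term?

The strings grow by a fixed suffix 3383 each time.
Applying this once more to 3333383338333833383:

33333833383338333833383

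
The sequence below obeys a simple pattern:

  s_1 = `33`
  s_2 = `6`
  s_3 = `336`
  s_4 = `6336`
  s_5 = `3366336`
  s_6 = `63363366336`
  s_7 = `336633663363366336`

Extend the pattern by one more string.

This is a Fibonacci-style word recurrence s(k) = s(k−2)·s(k−1): e.g. 33·6 = 336.
Continuing: 63363366336 · 336633663363366336 gives term 8.

63363366336336633663363366336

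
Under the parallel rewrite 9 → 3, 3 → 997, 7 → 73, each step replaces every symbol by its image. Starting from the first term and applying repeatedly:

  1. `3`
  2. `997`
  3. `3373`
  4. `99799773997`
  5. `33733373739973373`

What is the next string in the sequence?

997997739979979977399773997337399799773997

Applying the rule to each of the 17 symbols of 33733373739973373 gives the pieces 997 997 73 997 997 997 73 997 73 997 3 3 73 997 997 73 997, which concatenate to the answer.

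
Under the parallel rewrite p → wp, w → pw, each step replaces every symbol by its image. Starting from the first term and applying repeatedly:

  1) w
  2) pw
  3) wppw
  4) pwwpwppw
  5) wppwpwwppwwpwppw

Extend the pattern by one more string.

Applying the rule to each of the 16 symbols of wppwpwwppwwpwppw gives the pieces pw wp wp pw wp pw pw wp wp pw pw wp pw wp wp pw, which concatenate to the answer.

pwwpwppwwppwpwwpwppwpwwppwwpwppw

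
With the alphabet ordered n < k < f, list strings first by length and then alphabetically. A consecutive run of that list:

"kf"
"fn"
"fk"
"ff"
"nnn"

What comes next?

The successor of nnn increments the rightmost position that isn't already f and resets every position after it to n.

nnk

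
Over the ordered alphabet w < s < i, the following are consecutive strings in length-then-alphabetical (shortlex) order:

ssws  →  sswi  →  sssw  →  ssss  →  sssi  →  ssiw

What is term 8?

ssii

Stepping forward 2 times from ssiw: ssiw → ssis, then the target.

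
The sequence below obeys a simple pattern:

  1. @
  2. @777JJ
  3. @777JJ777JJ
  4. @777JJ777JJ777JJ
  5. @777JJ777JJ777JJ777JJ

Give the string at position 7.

The strings grow by a fixed suffix 777JJ each time.
From @777JJ777JJ777JJ777JJ, 2 further steps: @777JJ777JJ777JJ777JJ → @777JJ777JJ777JJ777JJ777JJ → (answer).

@777JJ777JJ777JJ777JJ777JJ777JJ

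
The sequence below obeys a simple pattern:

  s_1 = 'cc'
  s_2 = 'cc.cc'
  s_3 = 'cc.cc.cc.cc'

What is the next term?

Every step duplicates the string with '.' between the halves.
Doubling cc.cc.cc.cc with '.' between the halves:

cc.cc.cc.cc.cc.cc.cc.cc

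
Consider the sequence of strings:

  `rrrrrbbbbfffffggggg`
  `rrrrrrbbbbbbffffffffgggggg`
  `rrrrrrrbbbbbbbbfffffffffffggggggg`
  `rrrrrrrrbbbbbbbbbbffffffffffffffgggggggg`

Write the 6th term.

Reading off run lengths: r runs 5, 6, 7, 8; b runs 4, 6, 8, 10; f runs 5, 8, 11, 14; g runs 5, 6, 7, 8 — each is linear in n, where the shown terms are n = 2, 3, 4, 5.
For term 6, n = 7, so the run lengths are 10, 14, 20, 10.

rrrrrrrrrrbbbbbbbbbbbbbbffffffffffffffffffffgggggggggg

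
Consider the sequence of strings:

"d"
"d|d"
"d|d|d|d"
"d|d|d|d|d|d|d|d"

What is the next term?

d|d|d|d|d|d|d|d|d|d|d|d|d|d|d|d

Every step duplicates the string with '|' between the halves.
So the next term is two copies of d|d|d|d|d|d|d|d with '|' between the halves.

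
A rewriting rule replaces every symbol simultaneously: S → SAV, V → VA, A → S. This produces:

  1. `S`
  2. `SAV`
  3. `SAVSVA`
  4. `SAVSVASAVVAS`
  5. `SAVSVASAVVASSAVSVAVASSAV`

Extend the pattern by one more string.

Applying the rule to each of the 24 symbols of SAVSVASAVVASSAVSVAVASSAV gives the pieces SAV S VA SAV VA S SAV S VA VA S SAV SAV S VA SAV VA S VA S SAV SAV S VA, which concatenate to the answer.

SAVSVASAVVASSAVSVAVASSAVSAVSVASAVVASVASSAVSAVSVA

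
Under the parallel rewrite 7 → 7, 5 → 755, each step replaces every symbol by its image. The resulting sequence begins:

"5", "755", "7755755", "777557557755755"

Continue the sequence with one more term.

7777557557755755777557557755755

Replace each of the 15 characters of 777557557755755 in place — 7 7 7 755 755 7 755 755 7 7 755 755 7 755 755 — and concatenate.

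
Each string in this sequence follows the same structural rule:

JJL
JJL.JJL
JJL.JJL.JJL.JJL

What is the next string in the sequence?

Every step duplicates the string with '.' between the halves.
One more doubling of JJL.JJL.JJL.JJL gives the answer.

JJL.JJL.JJL.JJL.JJL.JJL.JJL.JJL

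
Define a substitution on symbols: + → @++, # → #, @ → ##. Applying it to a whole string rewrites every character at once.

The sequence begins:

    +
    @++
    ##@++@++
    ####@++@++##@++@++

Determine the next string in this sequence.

######@++@++##@++@++####@++@++##@++@++

Replace each of the 18 characters of ####@++@++##@++@++ in place — # # # # ## @++ @++ ## @++ @++ # # ## @++ @++ ## @++ @++ — and concatenate.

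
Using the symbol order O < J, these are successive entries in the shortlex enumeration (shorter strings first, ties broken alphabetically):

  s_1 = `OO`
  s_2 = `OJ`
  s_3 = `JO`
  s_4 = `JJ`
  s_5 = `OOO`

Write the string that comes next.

Find the rightmost character of OOO below J, bump it to the next letter, and reset everything to its right to O.

OOJ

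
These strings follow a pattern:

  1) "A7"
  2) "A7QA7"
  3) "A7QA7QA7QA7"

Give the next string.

s(k+1) = s(k)·Q·s(k) — each term doubles the last with 'Q' between the halves.
One more doubling of A7QA7QA7QA7 gives the answer.

A7QA7QA7QA7QA7QA7QA7QA7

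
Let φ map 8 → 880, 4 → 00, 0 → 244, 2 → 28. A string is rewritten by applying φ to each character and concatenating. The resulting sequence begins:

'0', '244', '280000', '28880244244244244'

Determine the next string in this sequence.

Replace each of the 17 characters of 28880244244244244 in place — 28 880 880 880 244 28 00 00 28 00 00 28 00 00 28 00 00 — and concatenate.

28880880880244280000280000280000280000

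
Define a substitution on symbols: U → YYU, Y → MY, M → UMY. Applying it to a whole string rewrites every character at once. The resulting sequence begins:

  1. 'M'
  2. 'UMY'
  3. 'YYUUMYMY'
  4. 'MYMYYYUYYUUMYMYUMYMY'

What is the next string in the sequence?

Rewriting the 20 symbols of MYMYYYUYYUUMYMYUMYMY one by one yields UMY MY UMY MY MY MY YYU MY MY YYU YYU UMY MY UMY MY YYU UMY MY UMY MY; concatenated:

UMYMYUMYMYMYMYYYUMYMYYYUYYUUMYMYUMYMYYYUUMYMYUMYMY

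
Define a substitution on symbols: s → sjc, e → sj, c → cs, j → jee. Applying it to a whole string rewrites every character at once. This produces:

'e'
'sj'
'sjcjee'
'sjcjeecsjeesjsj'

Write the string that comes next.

sjcjeecsjeesjsjcssjcjeesjsjsjcjeesjcjee

Replace each of the 15 characters of sjcjeecsjeesjsj in place — sjc jee cs jee sj sj cs sjc jee sj sj sjc jee sjc jee — and concatenate.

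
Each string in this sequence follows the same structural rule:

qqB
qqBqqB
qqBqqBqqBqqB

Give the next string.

Every step duplicates the string.
So the next term is two copies of qqBqqBqqBqqB.

qqBqqBqqBqqBqqBqqBqqBqqB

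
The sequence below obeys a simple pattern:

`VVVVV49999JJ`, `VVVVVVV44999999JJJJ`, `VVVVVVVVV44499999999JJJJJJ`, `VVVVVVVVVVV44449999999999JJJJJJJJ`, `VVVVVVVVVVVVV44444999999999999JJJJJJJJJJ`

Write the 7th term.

VVVVVVVVVVVVVVVVV44444449999999999999999JJJJJJJJJJJJJJ

Each string has the form V^{2n+3} 4^{n} 9^{2n+2} J^{2n} (n = 1, 2, …).
At n = 7 the blocks have lengths 17, 7, 16, 14.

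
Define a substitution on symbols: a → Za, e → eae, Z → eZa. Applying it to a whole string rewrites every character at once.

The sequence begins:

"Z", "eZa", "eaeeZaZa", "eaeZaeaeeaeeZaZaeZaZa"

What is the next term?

Replace each of the 21 characters of eaeZaeaeeaeeZaZaeZaZa in place — eae Za eae eZa Za eae Za eae eae Za eae eae eZa Za eZa Za eae eZa Za eZa Za — and concatenate.

eaeZaeaeeZaZaeaeZaeaeeaeZaeaeeaeeZaZaeZaZaeaeeZaZaeZaZa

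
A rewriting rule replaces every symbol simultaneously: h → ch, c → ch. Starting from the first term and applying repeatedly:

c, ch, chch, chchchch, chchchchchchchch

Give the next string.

chchchchchchchchchchchchchchchch

Replace each of the 16 characters of chchchchchchchch in place — ch ch ch ch ch ch ch ch ch ch ch ch ch ch ch ch — and concatenate.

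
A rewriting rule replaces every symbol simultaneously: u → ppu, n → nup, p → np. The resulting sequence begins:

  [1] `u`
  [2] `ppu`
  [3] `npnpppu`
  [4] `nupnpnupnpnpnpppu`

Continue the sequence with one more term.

nupppunpnupnpnupppunpnupnpnupnpnupnpnpnpppu

Replace each of the 17 characters of nupnpnupnpnpnpppu in place — nup ppu np nup np nup ppu np nup np nup np nup np np np ppu — and concatenate.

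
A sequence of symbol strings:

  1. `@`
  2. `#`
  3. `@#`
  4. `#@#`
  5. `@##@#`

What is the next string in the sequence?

From term 3 onward, concatenate the second-to-last term with the last: @·# = @#, #·@# = #@#, …
The next term joins #@# and @##@#.

#@#@##@#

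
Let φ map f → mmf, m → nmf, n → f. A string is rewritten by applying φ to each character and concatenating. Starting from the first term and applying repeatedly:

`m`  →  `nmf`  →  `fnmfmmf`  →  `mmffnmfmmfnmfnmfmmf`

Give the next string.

nmfnmfmmfmmffnmfmmfnmfnmfmmffnmfmmffnmfmmfnmfnmfmmf

φ(mmffnmfmmfnmfnmfmmf) expands symbol-by-symbol to nmf nmf mmf mmf f nmf mmf nmf nmf mmf f nmf mmf f nmf mmf nmf nmf mmf; joining the 19 pieces gives the next term.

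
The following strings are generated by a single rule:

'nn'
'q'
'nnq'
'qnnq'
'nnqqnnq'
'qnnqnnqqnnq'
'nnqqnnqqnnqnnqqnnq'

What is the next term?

qnnqnnqqnnqnnqqnnqqnnqnnqqnnq

From term 3 onward, concatenate the second-to-last term with the last: nn·q = nnq, q·nnq = qnnq, …
So term 8 is qnnqnnqqnnq·nnqqnnqqnnqnnqqnnq.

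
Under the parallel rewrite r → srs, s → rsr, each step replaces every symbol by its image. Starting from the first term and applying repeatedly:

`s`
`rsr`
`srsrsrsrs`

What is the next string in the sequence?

Rewriting each symbol of srsrsrsrs: s→rsr, r→srs, s→rsr, r→srs, s→rsr, r→srs, s→rsr, r→srs, s→rsr, which concatenates to rsr srs rsr srs rsr srs rsr srs rsr.

rsrsrsrsrsrsrsrsrsrsrsrsrsr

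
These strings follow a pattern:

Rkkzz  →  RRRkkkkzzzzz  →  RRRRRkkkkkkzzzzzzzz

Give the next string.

RRRRRRRkkkkkkkkzzzzzzzzzzz

The n-th term is 2n-1 R's then 2n k's then 3n-1 z's (n = 1, 2, …).
At n = 4 the blocks have lengths 7, 8, 11.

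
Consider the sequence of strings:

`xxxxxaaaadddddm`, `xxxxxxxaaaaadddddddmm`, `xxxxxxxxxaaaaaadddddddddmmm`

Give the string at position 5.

xxxxxxxxxxxxxaaaaaaaadddddddddddddmmmmm

Reading off run lengths: x runs 5, 7, 9; a runs 4, 5, 6; d runs 5, 7, 9; m runs 1, 2, 3 — each is linear in n, where the shown terms are n = 2, 3, 4.
Setting n = 6 gives 13, 8, 13, 5 characters in each block.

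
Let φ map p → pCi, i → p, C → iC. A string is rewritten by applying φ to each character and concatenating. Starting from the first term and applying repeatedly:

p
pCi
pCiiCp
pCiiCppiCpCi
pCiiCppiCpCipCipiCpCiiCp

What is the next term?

Rewriting the 24 symbols of pCiiCppiCpCipCipiCpCiiCp one by one yields pCi iC p p iC pCi pCi p iC pCi iC p pCi iC p pCi p iC pCi iC p p iC pCi; concatenated:

pCiiCppiCpCipCipiCpCiiCppCiiCppCipiCpCiiCppiCpCi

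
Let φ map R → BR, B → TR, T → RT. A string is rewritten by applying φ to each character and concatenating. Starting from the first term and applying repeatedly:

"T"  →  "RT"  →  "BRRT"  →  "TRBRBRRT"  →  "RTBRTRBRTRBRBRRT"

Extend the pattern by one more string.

Rewriting the 16 symbols of RTBRTRBRTRBRBRRT one by one yields BR RT TR BR RT BR TR BR RT BR TR BR TR BR BR RT; concatenated:

BRRTTRBRRTBRTRBRRTBRTRBRTRBRBRRT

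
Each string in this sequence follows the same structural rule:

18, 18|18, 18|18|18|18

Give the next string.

Each string is two copies of the previous one joined by '|'.
Doubling 18|18|18|18 with '|' between the halves:

18|18|18|18|18|18|18|18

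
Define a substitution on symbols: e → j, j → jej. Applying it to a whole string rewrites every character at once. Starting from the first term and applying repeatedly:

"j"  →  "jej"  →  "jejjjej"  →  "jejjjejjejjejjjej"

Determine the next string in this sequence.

jejjjejjejjejjjejjejjjejjejjjejjejjejjjej

φ(jejjjejjejjejjjej) expands symbol-by-symbol to jej j jej jej jej j jej jej j jej jej j jej jej jej j jej; joining the 17 pieces gives the next term.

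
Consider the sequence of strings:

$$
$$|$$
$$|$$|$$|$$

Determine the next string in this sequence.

s(k+1) = s(k)·|·s(k) — each term doubles the last with '|' between the halves.
So the next term is two copies of $$|$$|$$|$$ with '|' between the halves.

$$|$$|$$|$$|$$|$$|$$|$$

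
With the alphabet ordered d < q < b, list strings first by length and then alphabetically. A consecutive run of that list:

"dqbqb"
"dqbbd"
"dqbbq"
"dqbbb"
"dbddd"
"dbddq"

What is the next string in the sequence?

Find the rightmost character of dbddq below b, bump it to the next letter, and reset everything to its right to d.

dbddb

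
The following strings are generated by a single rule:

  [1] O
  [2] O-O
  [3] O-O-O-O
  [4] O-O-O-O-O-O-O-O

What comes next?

Each string is two copies of the previous one joined by '-'.
Doubling O-O-O-O-O-O-O-O with '-' between the halves:

O-O-O-O-O-O-O-O-O-O-O-O-O-O-O-O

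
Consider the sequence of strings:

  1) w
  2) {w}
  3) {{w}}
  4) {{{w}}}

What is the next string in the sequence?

s(k+1) = {·s(k)·}, so each term gains { as a prefix and } as a suffix.
Applying this once more to {{{w}}}:

{{{{w}}}}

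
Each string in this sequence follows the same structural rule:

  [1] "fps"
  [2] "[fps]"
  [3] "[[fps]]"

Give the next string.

[[[fps]]]

s(k+1) = [·s(k)·], so each term gains [ as a prefix and ] as a suffix.
So the next term is [·[[fps]]·].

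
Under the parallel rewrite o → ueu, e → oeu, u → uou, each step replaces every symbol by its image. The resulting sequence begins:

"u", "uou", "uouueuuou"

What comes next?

Apply φ to uouueuuou symbol by symbol: u→uou, o→ueu, u→uou, u→uou, e→oeu, u→uou, u→uou, o→ueu, u→uou; joined: uou ueu uou uou oeu uou uou ueu uou.

uouueuuouuouoeuuouuouueuuou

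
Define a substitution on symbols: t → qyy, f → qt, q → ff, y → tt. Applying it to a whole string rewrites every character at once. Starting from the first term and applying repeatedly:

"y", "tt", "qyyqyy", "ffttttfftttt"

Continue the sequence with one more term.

Rewriting each symbol of ffttttfftttt: f→qt, f→qt, t→qyy, t→qyy, t→qyy, t→qyy, f→qt, f→qt, t→qyy, t→qyy, t→qyy, t→qyy, which concatenates to qt qt qyy qyy qyy qyy qt qt qyy qyy qyy qyy.

qtqtqyyqyyqyyqyyqtqtqyyqyyqyyqyy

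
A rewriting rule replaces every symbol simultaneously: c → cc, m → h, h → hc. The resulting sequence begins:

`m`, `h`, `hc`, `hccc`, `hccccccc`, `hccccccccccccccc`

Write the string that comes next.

Rewriting the 16 symbols of hccccccccccccccc one by one yields hc cc cc cc cc cc cc cc cc cc cc cc cc cc cc cc; concatenated:

hccccccccccccccccccccccccccccccc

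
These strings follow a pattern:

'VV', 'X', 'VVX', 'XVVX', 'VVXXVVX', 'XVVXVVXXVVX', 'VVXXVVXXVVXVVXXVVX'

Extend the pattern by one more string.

XVVXVVXXVVXVVXXVVXXVVXVVXXVVX

Each term (from the third on) is the two preceding terms concatenated in order: term 3 = VV·X = VVX.
So term 8 is XVVXVVXXVVX·VVXXVVXXVVXVVXXVVX.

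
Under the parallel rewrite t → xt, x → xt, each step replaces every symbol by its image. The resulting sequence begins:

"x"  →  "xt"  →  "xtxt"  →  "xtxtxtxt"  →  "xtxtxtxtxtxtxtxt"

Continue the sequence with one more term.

xtxtxtxtxtxtxtxtxtxtxtxtxtxtxtxt

φ(xtxtxtxtxtxtxtxt) expands symbol-by-symbol to xt xt xt xt xt xt xt xt xt xt xt xt xt xt xt xt; joining the 16 pieces gives the next term.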